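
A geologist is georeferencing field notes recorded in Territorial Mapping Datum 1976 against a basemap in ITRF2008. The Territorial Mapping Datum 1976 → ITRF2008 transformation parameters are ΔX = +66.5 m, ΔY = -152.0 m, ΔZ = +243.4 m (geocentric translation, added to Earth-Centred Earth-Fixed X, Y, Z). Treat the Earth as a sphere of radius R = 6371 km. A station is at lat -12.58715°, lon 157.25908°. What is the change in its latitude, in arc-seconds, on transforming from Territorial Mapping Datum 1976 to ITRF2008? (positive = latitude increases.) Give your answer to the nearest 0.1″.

Δφ = 6.8″

sin φ = -0.217924, cos φ = 0.975966, sin λ = 0.386565, cos λ = -0.922262.
North component: ΔN = −sin φ cos λ·ΔX − sin φ sin λ·ΔY + cos φ·ΔZ = −(-0.217924)(-0.922262)(66.5) − (-0.217924)(0.386565)(-152.0) + (0.975966)(243.4) = 211.38 m.
1° of latitude spans πR/180 = 111195 m, so Δφ = 211.38 / 111195 × 3600 = 6.844″.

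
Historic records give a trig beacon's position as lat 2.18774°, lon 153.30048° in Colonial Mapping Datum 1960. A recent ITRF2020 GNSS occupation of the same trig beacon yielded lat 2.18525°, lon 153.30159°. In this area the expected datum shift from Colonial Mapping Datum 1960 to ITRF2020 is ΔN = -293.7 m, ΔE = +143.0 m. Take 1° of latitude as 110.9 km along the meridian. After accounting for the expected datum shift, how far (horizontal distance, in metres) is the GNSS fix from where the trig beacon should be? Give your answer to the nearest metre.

27 m

Observed coordinate differences: Δφ = -0.00249°, Δλ = +0.00111°.
Converting to metres (1° lat = 110900 m, cos φ = 0.999271): observed ΔN = -276.1 m, observed ΔE = 123.0 m.
Subtracting the expected shift leaves a residual of -276.1 − (-293.7) = 17.6 m north and 123.0 − (143.0) = -20.0 m east.
Residual distance = √(17.6² + (-20.0)²) = 26.6 m.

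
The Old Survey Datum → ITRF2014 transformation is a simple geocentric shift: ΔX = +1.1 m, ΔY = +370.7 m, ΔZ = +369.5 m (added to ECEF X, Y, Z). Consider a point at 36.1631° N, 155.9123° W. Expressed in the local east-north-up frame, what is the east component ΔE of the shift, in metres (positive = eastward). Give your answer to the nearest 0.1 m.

ΔE = -338.0 m

At φ = 36.1631°, λ = -155.9123°: sin φ = 0.590086, cos φ = 0.807341, sin λ = -0.408134, cos λ = -0.912922.
ΔE = −sin λ·ΔX + cos λ·ΔY = −(-0.408134)·(1.1) + (-0.912922)·(370.7) = -337.97 m.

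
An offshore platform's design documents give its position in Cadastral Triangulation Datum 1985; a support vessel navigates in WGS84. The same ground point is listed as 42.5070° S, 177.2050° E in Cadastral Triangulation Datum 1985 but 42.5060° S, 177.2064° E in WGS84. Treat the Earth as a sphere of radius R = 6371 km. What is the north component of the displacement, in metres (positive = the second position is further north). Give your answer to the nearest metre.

ΔN = 111 m

Δφ = -42.5060° − -42.5070° = +0.0010°; Δλ = 177.2064° − 177.2050° = +0.0014°.
1° along a meridian = πR/180 = 111195 m.
ΔN = Δφ × 111195 = 111.2 m; ΔE = Δλ × 111195 × cos(-42.5070°) = +0.0014 × 111195 × 0.737195 = 114.8 m.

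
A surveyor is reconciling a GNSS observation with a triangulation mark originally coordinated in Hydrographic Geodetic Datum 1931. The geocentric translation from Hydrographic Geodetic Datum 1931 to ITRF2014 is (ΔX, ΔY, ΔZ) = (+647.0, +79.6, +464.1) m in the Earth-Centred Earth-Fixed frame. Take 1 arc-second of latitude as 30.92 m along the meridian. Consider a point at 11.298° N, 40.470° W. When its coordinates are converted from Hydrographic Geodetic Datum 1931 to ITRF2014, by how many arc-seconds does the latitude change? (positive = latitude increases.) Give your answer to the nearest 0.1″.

Δφ = 11.9″

sin φ = 0.195912, cos φ = 0.980621, sin λ = -0.649050, cos λ = 0.760746.
North component: ΔN = −sin φ cos λ·ΔX − sin φ sin λ·ΔY + cos φ·ΔZ = −(0.195912)(0.760746)(647.0) − (0.195912)(-0.649050)(79.6) + (0.980621)(464.1) = 368.80 m.
1° of latitude spans 3600 × 30.92 = 111312 m, so Δφ = 368.80 / 111312 × 3600 = 11.928″.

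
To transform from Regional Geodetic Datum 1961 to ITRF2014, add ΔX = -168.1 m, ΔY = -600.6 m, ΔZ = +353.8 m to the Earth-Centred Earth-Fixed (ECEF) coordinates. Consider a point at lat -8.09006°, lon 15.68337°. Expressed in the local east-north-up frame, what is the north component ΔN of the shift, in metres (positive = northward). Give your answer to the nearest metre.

ΔN = 305 m

At φ = -8.09006°, λ = 15.68337°: sin φ = -0.140729, cos φ = 0.990048, sin λ = 0.270321, cos λ = 0.962770.
ΔN = −sin φ cos λ·ΔX − sin φ sin λ·ΔY + cos φ·ΔZ = −(-0.140729)(0.962770)(-168.1) − (-0.140729)(0.270321)(-600.6) + (0.990048)(353.8) = 304.66 m.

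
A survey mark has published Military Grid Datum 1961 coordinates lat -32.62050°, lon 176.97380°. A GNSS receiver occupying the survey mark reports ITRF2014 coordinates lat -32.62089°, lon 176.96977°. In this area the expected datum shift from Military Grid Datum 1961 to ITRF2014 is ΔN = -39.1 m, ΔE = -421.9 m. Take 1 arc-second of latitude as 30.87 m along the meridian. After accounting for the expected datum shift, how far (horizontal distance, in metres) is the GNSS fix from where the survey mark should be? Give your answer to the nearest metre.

45 m

Observed coordinate differences: Δφ = -0.00039°, Δλ = -0.00403°.
Converting to metres (1° lat = 111132 m, cos φ = 0.842260): observed ΔN = -43.3 m, observed ΔE = -377.2 m.
Subtracting the expected shift leaves a residual of -43.3 − (-39.1) = -4.2 m north and -377.2 − (-421.9) = 44.7 m east.
Residual distance = √((-4.2)² + 44.7²) = 44.9 m.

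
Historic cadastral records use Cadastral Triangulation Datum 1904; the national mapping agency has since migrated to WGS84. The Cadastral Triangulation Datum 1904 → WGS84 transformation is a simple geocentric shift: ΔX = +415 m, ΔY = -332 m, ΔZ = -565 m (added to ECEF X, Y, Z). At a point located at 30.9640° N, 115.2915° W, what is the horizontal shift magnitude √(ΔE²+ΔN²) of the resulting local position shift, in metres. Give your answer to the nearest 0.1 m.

753.2 m

At φ = 30.9640°, λ = -115.2915°: sin φ = 0.514499, cos φ = 0.857491, sin λ = -0.904146, cos λ = -0.427224.
ΔE = −sin λ·ΔX + cos λ·ΔY = −(-0.904146)·(415) + (-0.427224)·(-332) = 517.06 m.
ΔN = −sin φ cos λ·ΔX − sin φ sin λ·ΔY + cos φ·ΔZ = −(0.514499)(-0.427224)(415) − (0.514499)(-0.904146)(-332) + (0.857491)(-565) = -547.70 m.
Horizontal magnitude = √(ΔE² + ΔN²) = √(517.06² + (-547.70)²) = 753.21 m.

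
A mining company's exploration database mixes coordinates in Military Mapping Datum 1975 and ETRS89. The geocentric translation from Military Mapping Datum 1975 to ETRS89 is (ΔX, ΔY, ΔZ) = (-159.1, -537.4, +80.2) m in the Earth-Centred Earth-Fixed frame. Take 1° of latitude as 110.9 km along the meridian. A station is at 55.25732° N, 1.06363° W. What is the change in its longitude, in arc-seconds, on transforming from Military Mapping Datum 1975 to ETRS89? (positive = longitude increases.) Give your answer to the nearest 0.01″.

sin φ = 0.821720, cos φ = 0.569892, sin λ = -0.018563, cos λ = 0.999828.
East component: ΔE = −sin λ·ΔX + cos λ·ΔY = −(-0.018563)(-159.1) + (0.999828)(-537.4) = -540.26 m.
1° of latitude spans 110900 m; at latitude φ, 1° of longitude spans that × cos φ = 63201.0 m, so Δλ = -540.26 / 63201.0 × 3600 = -30.774″.

Δλ = -30.77″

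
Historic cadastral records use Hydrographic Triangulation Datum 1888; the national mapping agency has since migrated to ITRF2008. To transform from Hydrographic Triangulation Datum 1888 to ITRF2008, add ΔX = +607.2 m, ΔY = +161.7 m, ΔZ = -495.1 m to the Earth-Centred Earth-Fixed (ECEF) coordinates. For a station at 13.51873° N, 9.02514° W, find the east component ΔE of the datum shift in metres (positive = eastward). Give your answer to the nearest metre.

ΔE = 255 m

The local east axis at (φ, λ) is (−sin λ, cos λ, 0), so ΔE = −sin(-9.02514°)·607.2 + cos(-9.02514°)·161.7 = 254.95 m.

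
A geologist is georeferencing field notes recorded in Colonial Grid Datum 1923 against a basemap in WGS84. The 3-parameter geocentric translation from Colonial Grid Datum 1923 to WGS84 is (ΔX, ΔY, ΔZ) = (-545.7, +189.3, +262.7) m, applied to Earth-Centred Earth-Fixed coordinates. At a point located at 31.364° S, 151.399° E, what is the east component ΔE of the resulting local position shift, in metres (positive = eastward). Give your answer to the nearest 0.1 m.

At φ = -31.364°, λ = 151.399°: sin φ = -0.520473, cos φ = 0.853878, sin λ = 0.478707, cos λ = -0.877975.
ΔE = −sin λ·ΔX + cos λ·ΔY = −(0.478707)·(-545.7) + (-0.877975)·(189.3) = 95.03 m.

ΔE = 95.0 m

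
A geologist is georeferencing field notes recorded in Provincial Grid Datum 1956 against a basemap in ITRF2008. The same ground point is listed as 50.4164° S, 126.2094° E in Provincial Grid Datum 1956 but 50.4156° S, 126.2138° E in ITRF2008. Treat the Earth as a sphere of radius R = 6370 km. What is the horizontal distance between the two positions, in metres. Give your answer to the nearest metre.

324 m

Δφ = -50.4156° − -50.4164° = +0.0008°; Δλ = 126.2138° − 126.2094° = +0.0044°.
1° along a meridian = πR/180 = 111177 m.
ΔN = Δφ × 111177 = 88.9 m; ΔE = Δλ × 111177 × cos(-50.4164°) = +0.0044 × 111177 × 0.637203 = 311.7 m.
Distance = √(ΔE² + ΔN²) = √(311.7² + 88.9²) = 324.1 m.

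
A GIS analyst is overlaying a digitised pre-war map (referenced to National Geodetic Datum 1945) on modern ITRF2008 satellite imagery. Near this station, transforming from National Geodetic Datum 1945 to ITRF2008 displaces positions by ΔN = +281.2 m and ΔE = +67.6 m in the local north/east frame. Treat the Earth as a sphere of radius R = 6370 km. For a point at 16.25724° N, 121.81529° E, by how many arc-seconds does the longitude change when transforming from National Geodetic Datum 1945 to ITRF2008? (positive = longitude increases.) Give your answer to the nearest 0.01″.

Δλ = 2.28″

At latitude 16.25724°, cos φ = 0.960014.
One radian of longitude at latitude φ spans R cos φ, so Δλ = ΔE / (R cos φ) = 67.6 / (6370000 × 0.960014) = 1.1054e-05 rad = 2.280″.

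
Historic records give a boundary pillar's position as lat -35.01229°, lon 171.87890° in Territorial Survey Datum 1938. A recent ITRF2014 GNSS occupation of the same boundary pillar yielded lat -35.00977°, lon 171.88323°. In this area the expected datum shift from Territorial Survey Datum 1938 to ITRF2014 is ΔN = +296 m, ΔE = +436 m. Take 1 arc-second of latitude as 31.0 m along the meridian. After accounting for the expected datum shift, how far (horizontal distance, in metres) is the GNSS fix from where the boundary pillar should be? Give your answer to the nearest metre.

Observed coordinate differences: Δφ = +0.00252°, Δλ = +0.00433°.
Converting to metres (1° lat = 111600 m, cos φ = 0.819029): observed ΔN = 281.2 m, observed ΔE = 395.8 m.
Subtracting the expected shift leaves a residual of 281.2 − (296) = -14.8 m north and 395.8 − (436) = -40.2 m east.
Residual distance = √((-14.8)² + (-40.2)²) = 42.8 m.

43 m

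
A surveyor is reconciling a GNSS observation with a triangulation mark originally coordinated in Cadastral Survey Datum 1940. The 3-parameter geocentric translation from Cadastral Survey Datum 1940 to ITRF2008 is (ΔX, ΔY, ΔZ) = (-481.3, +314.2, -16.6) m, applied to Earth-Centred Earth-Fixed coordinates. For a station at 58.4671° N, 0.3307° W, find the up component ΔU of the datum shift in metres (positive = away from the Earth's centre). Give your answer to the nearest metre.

ΔU = -267 m

At φ = 58.4671°, λ = -0.3307°: sin φ = 0.852340, cos φ = 0.522988, sin λ = -0.005772, cos λ = 0.999983.
ΔU = cos φ cos λ·ΔX + cos φ sin λ·ΔY + sin φ·ΔZ = (0.522988)(0.999983)(-481.3) + (0.522988)(-0.005772)(314.2) + (0.852340)(-16.6) = -266.81 m.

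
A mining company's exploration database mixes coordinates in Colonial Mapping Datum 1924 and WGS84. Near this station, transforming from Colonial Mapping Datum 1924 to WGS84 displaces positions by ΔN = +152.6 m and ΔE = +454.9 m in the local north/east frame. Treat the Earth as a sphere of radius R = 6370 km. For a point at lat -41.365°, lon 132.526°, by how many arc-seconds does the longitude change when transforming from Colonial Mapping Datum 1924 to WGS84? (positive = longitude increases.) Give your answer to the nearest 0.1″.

At latitude -41.365°, cos φ = 0.750515.
One radian of longitude at latitude φ spans R cos φ, so Δλ = ΔE / (R cos φ) = 454.9 / (6370000 × 0.750515) = 9.5152e-05 rad = 19.626″.

Δλ = 19.6″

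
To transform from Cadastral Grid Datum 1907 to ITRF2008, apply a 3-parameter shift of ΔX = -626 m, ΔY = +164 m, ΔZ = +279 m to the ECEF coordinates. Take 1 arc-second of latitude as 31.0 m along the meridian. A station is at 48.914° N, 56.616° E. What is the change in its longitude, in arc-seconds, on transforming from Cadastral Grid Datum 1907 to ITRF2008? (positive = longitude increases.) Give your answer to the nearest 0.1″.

sin φ = 0.753724, cos φ = 0.657191, sin λ = 0.835002, cos λ = 0.550248.
East component: ΔE = −sin λ·ΔX + cos λ·ΔY = −(0.835002)(-626) + (0.550248)(164) = 612.95 m.
1° of latitude spans 3600 × 31.00 = 111600 m; at latitude φ, 1° of longitude spans that × cos φ = 73342.5 m, so Δλ = 612.95 / 73342.5 × 3600 = 30.087″.

Δλ = 30.1″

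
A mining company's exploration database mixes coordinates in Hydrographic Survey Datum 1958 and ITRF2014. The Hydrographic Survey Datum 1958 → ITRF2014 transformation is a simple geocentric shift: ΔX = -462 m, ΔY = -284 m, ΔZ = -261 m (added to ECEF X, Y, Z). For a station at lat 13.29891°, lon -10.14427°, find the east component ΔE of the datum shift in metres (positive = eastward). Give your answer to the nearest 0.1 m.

At φ = 13.29891°, λ = -10.14427°: sin φ = 0.230031, cos φ = 0.973183, sin λ = -0.176127, cos λ = 0.984367.
ΔE = −sin λ·ΔX + cos λ·ΔY = −(-0.176127)·(-462) + (0.984367)·(-284) = -360.93 m.

ΔE = -360.9 m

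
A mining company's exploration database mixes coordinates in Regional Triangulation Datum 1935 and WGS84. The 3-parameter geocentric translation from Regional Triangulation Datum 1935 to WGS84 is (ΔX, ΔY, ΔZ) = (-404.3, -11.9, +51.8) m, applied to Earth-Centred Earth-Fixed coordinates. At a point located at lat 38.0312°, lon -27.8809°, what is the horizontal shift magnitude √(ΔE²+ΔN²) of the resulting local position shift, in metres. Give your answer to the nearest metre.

The local east axis at (φ, λ) is (−sin λ, cos λ, 0), so ΔE = −sin(-27.8809°)·(-404.3) + cos(-27.8809°)·(-11.9) = -199.58 m.
The local north axis is (−sin φ cos λ, −sin φ sin λ, cos φ), giving ΔN = 220.172 − 3.428 + 40.802 = 257.55 m.
Horizontal magnitude = √(ΔE² + ΔN²) = √((-199.58)² + 257.55²) = 325.83 m.

326 m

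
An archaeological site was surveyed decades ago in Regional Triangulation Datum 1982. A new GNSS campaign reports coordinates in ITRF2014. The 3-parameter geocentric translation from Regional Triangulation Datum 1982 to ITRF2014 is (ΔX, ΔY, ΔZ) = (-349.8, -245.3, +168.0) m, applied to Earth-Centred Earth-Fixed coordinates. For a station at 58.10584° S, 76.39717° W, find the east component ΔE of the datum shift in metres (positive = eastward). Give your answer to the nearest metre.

At φ = -58.10584°, λ = -76.39717°: sin φ = -0.849026, cos φ = 0.528352, sin λ = -0.971949, cos λ = 0.235190.
ΔE = −sin λ·ΔX + cos λ·ΔY = −(-0.971949)·(-349.8) + (0.235190)·(-245.3) = -397.68 m.

ΔE = -398 m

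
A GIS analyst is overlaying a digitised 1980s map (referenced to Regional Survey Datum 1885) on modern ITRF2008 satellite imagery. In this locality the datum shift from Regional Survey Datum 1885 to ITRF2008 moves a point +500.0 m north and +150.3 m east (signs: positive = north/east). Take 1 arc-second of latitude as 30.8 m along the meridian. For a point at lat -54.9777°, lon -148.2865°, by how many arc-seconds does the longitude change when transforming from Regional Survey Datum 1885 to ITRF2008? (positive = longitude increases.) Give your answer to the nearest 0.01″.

Δλ = 8.50″

At latitude -54.9777°, cos φ = 0.573895.
1″ of longitude at this latitude = 30.80 × cos φ = 17.6760 m, so Δλ = 150.3 / 17.6760 = 8.503″.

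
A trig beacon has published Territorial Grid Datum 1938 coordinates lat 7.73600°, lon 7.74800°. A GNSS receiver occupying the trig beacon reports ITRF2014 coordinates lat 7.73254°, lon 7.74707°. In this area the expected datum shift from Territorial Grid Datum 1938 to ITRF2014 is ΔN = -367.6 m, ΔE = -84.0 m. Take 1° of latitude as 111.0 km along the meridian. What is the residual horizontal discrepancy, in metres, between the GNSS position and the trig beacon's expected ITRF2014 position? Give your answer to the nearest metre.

Observed coordinate differences: Δφ = -0.00346°, Δλ = -0.00093°.
Converting to metres (1° lat = 111000 m, cos φ = 0.990899): observed ΔN = -384.1 m, observed ΔE = -102.3 m.
Subtracting the expected shift leaves a residual of -384.1 − (-367.6) = -16.5 m north and -102.3 − (-84.0) = -18.3 m east.
Residual distance = √((-16.5)² + (-18.3)²) = 24.6 m.

25 m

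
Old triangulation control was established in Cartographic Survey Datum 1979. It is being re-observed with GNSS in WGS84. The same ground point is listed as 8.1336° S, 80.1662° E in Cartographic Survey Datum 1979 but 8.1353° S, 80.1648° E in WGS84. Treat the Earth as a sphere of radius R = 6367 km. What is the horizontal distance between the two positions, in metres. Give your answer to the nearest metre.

244 m

Δφ = -8.1353° − -8.1336° = -0.0017°; Δλ = 80.1648° − 80.1662° = -0.0014°.
1° along a meridian = πR/180 = 111125 m.
ΔN = Δφ × 111125 = -188.9 m; ΔE = Δλ × 111125 × cos(-8.1336°) = -0.0014 × 111125 × 0.989941 = -154.0 m.
Distance = √(ΔE² + ΔN²) = √((-154.0)² + (-188.9)²) = 243.7 m.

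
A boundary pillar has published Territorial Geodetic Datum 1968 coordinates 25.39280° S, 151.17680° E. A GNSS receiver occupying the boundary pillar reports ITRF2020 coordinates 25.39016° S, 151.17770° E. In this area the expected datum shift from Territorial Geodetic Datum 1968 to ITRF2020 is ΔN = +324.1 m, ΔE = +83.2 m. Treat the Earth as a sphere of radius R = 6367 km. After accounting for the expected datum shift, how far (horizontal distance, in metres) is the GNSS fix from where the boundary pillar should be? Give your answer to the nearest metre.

Observed coordinate differences: Δφ = +0.00264°, Δλ = +0.00090°.
Converting to metres (1° lat = 111125 m, cos φ = 0.903389): observed ΔN = 293.4 m, observed ΔE = 90.4 m.
Subtracting the expected shift leaves a residual of 293.4 − (324.1) = -30.7 m north and 90.4 − (83.2) = 7.2 m east.
Residual distance = √((-30.7)² + 7.2²) = 31.6 m.

32 m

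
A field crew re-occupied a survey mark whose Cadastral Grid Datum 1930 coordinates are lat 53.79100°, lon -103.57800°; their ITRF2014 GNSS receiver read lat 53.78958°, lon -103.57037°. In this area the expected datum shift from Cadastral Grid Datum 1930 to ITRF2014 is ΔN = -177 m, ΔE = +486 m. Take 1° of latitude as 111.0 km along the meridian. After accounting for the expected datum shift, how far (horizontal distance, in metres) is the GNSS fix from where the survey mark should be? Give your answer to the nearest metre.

24 m

Observed coordinate differences: Δφ = -0.00142°, Δλ = +0.00763°.
Converting to metres (1° lat = 111000 m, cos φ = 0.590732): observed ΔN = -157.6 m, observed ΔE = 500.3 m.
Subtracting the expected shift leaves a residual of -157.6 − (-177) = 19.4 m north and 500.3 − (486) = 14.3 m east.
Residual distance = √(19.4² + 14.3²) = 24.1 m.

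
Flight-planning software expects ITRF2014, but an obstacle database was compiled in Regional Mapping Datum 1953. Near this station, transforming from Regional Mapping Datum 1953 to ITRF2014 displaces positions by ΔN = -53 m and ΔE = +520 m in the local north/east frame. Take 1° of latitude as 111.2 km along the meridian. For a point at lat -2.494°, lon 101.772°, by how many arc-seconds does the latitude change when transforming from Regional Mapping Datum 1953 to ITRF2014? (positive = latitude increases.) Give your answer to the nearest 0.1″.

1° of latitude = 111.2 km, so Δφ = -53.0 / 111200 = -0.0004766° = -1.716″.

Δφ = -1.7″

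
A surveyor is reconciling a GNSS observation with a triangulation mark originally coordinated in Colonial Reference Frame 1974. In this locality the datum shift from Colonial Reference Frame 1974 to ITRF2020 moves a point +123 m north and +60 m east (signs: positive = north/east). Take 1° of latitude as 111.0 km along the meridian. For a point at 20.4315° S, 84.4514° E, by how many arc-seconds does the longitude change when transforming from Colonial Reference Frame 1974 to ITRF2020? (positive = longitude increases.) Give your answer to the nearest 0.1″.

Δλ = 2.1″

At latitude -20.4315°, cos φ = 0.937090.
1° of longitude at this latitude = 111.0 × cos φ = 104.02 km, so Δλ = 60.0 / 104017.0 = 0.0005768° = 2.077″.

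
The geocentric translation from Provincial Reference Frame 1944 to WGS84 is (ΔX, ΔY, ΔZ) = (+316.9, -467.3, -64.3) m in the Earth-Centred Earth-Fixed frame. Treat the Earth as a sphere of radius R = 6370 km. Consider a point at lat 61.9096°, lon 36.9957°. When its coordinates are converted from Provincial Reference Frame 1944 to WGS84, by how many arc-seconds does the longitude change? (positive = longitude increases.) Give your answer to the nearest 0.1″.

Δλ = -38.8″

sin φ = 0.882206, cos φ = 0.470864, sin λ = 0.601755, cos λ = 0.798681.
East component: ΔE = −sin λ·ΔX + cos λ·ΔY = −(0.601755)(316.9) + (0.798681)(-467.3) = -563.92 m.
1° of latitude spans πR/180 = 111177 m; at latitude φ, 1° of longitude spans that × cos φ = 52349.5 m, so Δλ = -563.92 / 52349.5 × 3600 = -38.780″.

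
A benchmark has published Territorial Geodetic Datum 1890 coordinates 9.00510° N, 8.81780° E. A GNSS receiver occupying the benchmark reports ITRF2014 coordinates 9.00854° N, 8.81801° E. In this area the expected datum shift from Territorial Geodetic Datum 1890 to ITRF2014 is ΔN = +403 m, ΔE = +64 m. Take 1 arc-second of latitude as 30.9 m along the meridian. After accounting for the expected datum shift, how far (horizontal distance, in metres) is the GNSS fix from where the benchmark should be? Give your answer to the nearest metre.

Observed coordinate differences: Δφ = +0.00344°, Δλ = +0.00021°.
Converting to metres (1° lat = 111240 m, cos φ = 0.987674): observed ΔN = 382.7 m, observed ΔE = 23.1 m.
Subtracting the expected shift leaves a residual of 382.7 − (403) = -20.3 m north and 23.1 − (64) = -40.9 m east.
Residual distance = √((-20.3)² + (-40.9)²) = 45.7 m.

46 m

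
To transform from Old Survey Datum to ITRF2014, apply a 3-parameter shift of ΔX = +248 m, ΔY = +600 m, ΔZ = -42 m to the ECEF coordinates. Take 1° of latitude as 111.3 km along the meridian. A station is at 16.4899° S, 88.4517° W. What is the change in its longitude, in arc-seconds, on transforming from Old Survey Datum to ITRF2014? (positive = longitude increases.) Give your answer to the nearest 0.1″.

sin φ = -0.283846, cos φ = 0.958870, sin λ = -0.999635, cos λ = 0.027020.
East component: ΔE = −sin λ·ΔX + cos λ·ΔY = −(-0.999635)(248) + (0.027020)(600) = 264.12 m.
1° of latitude spans 111300 m; at latitude φ, 1° of longitude spans that × cos φ = 106722.2 m, so Δλ = 264.12 / 106722.2 × 3600 = 8.909″.

Δλ = 8.9″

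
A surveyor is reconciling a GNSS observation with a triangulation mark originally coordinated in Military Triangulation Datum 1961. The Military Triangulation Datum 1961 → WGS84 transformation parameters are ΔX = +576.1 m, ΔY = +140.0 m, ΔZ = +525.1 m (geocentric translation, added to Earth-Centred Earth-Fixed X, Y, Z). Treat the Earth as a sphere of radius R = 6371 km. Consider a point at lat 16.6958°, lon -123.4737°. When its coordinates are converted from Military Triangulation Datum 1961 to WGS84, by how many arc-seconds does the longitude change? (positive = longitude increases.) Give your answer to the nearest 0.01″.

sin φ = 0.287290, cos φ = 0.957844, sin λ = -0.834139, cos λ = -0.551554.
East component: ΔE = −sin λ·ΔX + cos λ·ΔY = −(-0.834139)(576.1) + (-0.551554)(140.0) = 403.33 m.
1° of latitude spans πR/180 = 111195 m; at latitude φ, 1° of longitude spans that × cos φ = 106507.3 m, so Δλ = 403.33 / 106507.3 × 3600 = 13.633″.

Δλ = 13.63″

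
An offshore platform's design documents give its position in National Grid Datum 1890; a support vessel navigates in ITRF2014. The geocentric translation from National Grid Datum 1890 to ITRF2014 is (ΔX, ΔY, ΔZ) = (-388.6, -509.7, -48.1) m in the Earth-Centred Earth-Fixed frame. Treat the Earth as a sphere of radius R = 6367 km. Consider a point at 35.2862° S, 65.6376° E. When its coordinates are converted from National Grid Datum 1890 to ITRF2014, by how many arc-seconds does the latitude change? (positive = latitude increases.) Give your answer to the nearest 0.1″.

Δφ = -13.0″

sin φ = -0.577661, cos φ = 0.816277, sin λ = 0.910955, cos λ = 0.412507.
North component: ΔN = −sin φ cos λ·ΔX − sin φ sin λ·ΔY + cos φ·ΔZ = −(-0.577661)(0.412507)(-388.6) − (-0.577661)(0.910955)(-509.7) + (0.816277)(-48.1) = -400.08 m.
1° of latitude spans πR/180 = 111125 m, so Δφ = -400.08 / 111125 × 3600 = -12.961″.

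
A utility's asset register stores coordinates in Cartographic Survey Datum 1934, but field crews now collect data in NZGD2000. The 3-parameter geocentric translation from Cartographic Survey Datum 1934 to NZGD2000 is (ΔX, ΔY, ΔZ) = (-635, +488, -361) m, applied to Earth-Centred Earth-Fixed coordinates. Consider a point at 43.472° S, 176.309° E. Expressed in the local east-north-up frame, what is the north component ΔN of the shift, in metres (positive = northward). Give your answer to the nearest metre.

ΔN = 196 m

The local north axis is (−sin φ cos λ, −sin φ sin λ, cos φ), giving ΔN = 435.974 + 21.614 − 261.982 = 195.61 m.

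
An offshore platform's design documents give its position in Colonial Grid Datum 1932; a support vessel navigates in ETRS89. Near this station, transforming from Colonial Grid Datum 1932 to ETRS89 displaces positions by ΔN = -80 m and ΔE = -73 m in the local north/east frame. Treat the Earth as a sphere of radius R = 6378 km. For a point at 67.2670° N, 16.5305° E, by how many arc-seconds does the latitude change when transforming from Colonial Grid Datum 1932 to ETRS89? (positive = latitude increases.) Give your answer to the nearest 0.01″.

On a sphere of radius R, 1 rad of latitude = R, so Δφ = ΔN / R = -80.0 / 6378000 = -1.2543e-05 rad = -2.587″.

Δφ = -2.59″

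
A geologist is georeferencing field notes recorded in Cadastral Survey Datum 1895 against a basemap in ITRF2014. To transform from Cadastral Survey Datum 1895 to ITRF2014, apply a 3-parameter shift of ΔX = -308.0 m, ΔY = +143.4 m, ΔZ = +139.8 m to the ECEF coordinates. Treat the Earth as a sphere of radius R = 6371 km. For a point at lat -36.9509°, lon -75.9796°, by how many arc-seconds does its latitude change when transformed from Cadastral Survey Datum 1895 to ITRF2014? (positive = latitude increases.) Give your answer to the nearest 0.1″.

sin φ = -0.601130, cos φ = 0.799151, sin λ = -0.970210, cos λ = 0.242267.
North component: ΔN = −sin φ cos λ·ΔX − sin φ sin λ·ΔY + cos φ·ΔZ = −(-0.601130)(0.242267)(-308.0) − (-0.601130)(-0.970210)(143.4) + (0.799151)(139.8) = -16.77 m.
1° of latitude spans πR/180 = 111195 m, so Δφ = -16.77 / 111195 × 3600 = -0.543″.

Δφ = -0.5″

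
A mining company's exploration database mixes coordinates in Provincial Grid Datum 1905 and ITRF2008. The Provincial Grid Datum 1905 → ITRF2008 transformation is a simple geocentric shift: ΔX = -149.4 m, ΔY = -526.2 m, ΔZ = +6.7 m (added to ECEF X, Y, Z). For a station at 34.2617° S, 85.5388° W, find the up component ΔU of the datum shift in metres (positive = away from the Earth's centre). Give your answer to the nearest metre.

At φ = -34.2617°, λ = -85.5388°: sin φ = -0.562974, cos φ = 0.826475, sin λ = -0.996970, cos λ = 0.077784.
ΔU = cos φ cos λ·ΔX + cos φ sin λ·ΔY + sin φ·ΔZ = (0.826475)(0.077784)(-149.4) + (0.826475)(-0.996970)(-526.2) + (-0.562974)(6.7) = 420.20 m.

ΔU = 420 m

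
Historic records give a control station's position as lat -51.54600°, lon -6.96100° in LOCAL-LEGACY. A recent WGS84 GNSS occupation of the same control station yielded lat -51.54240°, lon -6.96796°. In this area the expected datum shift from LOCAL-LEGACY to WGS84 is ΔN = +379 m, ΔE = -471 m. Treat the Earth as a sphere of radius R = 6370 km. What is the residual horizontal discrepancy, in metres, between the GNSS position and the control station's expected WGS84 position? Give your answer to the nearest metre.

24 m

Observed coordinate differences: Δφ = +0.00360°, Δλ = -0.00696°.
Converting to metres (1° lat = 111177 m, cos φ = 0.621886): observed ΔN = 400.2 m, observed ΔE = -481.2 m.
Subtracting the expected shift leaves a residual of 400.2 − (379) = 21.2 m north and -481.2 − (-471) = -10.2 m east.
Residual distance = √(21.2² + (-10.2)²) = 23.6 m.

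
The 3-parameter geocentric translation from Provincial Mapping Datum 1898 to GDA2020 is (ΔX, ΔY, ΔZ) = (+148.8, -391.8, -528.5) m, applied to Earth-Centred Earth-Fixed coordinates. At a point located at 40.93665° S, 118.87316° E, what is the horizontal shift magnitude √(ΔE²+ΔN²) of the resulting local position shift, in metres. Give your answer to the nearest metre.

674 m

The local east axis at (φ, λ) is (−sin λ, cos λ, 0), so ΔE = −sin(118.87316°)·148.8 + cos(118.87316°)·(-391.8) = 58.89 m.
The local north axis is (−sin φ cos λ, −sin φ sin λ, cos φ), giving ΔN = -47.079 − 224.805 − 399.247 = -671.13 m.
Horizontal magnitude = √(ΔE² + ΔN²) = √(58.89² + (-671.13)²) = 673.71 m.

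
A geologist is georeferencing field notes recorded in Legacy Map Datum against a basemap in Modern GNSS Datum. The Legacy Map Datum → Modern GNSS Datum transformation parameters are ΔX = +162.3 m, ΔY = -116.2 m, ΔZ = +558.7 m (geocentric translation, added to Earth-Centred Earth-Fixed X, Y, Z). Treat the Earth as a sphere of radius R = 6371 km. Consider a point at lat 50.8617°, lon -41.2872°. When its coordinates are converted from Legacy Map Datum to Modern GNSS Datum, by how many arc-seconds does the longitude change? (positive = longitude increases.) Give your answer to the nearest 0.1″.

sin φ = 0.775625, cos φ = 0.631194, sin λ = -0.659834, cos λ = 0.751412.
East component: ΔE = −sin λ·ΔX + cos λ·ΔY = −(-0.659834)(162.3) + (0.751412)(-116.2) = 19.78 m.
1° of latitude spans πR/180 = 111195 m; at latitude φ, 1° of longitude spans that × cos φ = 70185.6 m, so Δλ = 19.78 / 70185.6 × 3600 = 1.014″.

Δλ = 1.0″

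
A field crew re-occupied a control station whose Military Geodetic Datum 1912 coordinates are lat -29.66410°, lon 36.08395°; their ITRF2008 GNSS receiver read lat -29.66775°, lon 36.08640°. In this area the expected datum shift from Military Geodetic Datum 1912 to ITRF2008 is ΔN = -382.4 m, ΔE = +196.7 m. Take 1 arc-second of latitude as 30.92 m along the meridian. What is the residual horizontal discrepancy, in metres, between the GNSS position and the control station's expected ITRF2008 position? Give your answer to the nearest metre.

47 m

Observed coordinate differences: Δφ = -0.00365°, Δλ = +0.00245°.
Converting to metres (1° lat = 111312 m, cos φ = 0.868942): observed ΔN = -406.3 m, observed ΔE = 237.0 m.
Subtracting the expected shift leaves a residual of -406.3 − (-382.4) = -23.9 m north and 237.0 − (196.7) = 40.3 m east.
Residual distance = √((-23.9)² + 40.3²) = 46.8 m.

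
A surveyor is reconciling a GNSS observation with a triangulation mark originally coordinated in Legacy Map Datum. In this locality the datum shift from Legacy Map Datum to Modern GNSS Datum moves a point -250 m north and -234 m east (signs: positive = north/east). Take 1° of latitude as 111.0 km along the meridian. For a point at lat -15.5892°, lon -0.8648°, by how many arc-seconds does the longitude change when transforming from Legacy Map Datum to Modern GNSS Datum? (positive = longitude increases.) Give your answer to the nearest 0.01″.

At latitude -15.5892°, cos φ = 0.963213.
1° of longitude at this latitude = 111.0 × cos φ = 106.92 km, so Δλ = -234.0 / 106916.7 = -0.0021886° = -7.879″.

Δλ = -7.88″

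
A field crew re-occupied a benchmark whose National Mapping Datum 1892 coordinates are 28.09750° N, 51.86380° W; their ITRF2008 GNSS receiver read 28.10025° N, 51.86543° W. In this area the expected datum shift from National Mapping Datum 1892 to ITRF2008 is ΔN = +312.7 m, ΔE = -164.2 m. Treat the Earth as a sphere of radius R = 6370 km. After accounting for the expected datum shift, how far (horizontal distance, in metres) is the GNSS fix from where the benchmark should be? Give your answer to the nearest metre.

Observed coordinate differences: Δφ = +0.00275°, Δλ = -0.00163°.
Converting to metres (1° lat = 111177 m, cos φ = 0.882147): observed ΔN = 305.7 m, observed ΔE = -159.9 m.
Subtracting the expected shift leaves a residual of 305.7 − (312.7) = -7.0 m north and -159.9 − (-164.2) = 4.3 m east.
Residual distance = √((-7.0)² + 4.3²) = 8.2 m.

8 m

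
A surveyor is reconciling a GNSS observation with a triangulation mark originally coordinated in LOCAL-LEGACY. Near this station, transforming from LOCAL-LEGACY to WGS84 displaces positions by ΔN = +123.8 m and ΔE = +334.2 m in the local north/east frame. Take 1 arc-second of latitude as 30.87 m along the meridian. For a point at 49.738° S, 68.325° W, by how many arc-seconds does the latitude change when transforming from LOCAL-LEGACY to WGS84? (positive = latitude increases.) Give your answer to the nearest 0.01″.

Δφ = 4.01″

1″ of latitude = 30.87 m, so Δφ = 123.8 / 30.87 = 4.010″.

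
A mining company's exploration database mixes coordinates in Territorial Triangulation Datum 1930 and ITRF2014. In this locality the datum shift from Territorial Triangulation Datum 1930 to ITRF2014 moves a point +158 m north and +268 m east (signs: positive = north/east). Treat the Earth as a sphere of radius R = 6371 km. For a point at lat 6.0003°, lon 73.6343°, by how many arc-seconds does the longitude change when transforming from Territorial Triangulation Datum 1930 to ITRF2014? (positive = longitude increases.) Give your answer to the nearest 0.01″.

At latitude 6.0003°, cos φ = 0.994521.
One radian of longitude at latitude φ spans R cos φ, so Δλ = ΔE / (R cos φ) = 268.0 / (6371000 × 0.994521) = 4.2297e-05 rad = 8.724″.

Δλ = 8.72″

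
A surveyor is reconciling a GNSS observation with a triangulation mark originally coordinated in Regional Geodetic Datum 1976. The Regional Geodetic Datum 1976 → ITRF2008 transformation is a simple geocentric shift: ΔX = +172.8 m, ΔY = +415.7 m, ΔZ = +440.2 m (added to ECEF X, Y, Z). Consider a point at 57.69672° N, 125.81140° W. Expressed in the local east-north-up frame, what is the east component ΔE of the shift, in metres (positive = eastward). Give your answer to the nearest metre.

ΔE = -103 m

The local east axis at (φ, λ) is (−sin λ, cos λ, 0), so ΔE = −sin(-125.81140°)·172.8 + cos(-125.81140°)·415.7 = -103.10 m.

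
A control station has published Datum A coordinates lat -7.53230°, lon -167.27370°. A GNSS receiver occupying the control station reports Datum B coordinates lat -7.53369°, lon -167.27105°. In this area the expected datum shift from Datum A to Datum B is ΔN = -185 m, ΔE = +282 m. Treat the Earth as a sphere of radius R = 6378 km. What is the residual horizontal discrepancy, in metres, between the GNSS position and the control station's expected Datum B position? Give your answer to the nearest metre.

32 m

Observed coordinate differences: Δφ = -0.00139°, Δλ = +0.00265°.
Converting to metres (1° lat = 111317 m, cos φ = 0.991371): observed ΔN = -154.7 m, observed ΔE = 292.4 m.
Subtracting the expected shift leaves a residual of -154.7 − (-185) = 30.3 m north and 292.4 − (282) = 10.4 m east.
Residual distance = √(30.3² + 10.4²) = 32.0 m.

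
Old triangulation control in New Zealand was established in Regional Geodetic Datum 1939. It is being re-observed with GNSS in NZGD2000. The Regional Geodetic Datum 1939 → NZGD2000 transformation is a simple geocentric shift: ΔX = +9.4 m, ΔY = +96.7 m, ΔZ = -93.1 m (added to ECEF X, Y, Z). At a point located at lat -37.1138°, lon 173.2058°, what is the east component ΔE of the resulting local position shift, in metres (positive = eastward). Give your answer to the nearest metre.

The local east axis at (φ, λ) is (−sin λ, cos λ, 0), so ΔE = −sin(173.2058°)·9.4 + cos(173.2058°)·96.7 = -97.13 m.

ΔE = -97 m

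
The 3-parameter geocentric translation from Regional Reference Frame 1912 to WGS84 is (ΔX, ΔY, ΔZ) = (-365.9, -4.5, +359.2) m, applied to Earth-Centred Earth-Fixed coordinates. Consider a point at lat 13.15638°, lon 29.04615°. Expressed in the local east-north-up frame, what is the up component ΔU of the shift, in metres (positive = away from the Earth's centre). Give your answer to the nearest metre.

The local up (radial) axis is (cos φ cos λ, cos φ sin λ, sin φ), giving ΔU = -311.484 − 2.127 + 81.757 = -231.85 m.

ΔU = -232 m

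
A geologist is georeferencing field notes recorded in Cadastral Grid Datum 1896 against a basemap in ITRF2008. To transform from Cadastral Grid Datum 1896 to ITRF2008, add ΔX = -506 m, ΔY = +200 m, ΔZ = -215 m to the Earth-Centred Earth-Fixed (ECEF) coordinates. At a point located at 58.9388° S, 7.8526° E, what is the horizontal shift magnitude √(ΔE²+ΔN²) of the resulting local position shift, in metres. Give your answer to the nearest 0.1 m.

581.9 m

The local east axis at (φ, λ) is (−sin λ, cos λ, 0), so ΔE = −sin(7.8526°)·(-506) + cos(7.8526°)·200 = 267.26 m.
The local north axis is (−sin φ cos λ, −sin φ sin λ, cos φ), giving ΔN = -429.384 + 23.407 − 110.930 = -516.91 m.
Horizontal magnitude = √(ΔE² + ΔN²) = √(267.26² + (-516.91)²) = 581.91 m.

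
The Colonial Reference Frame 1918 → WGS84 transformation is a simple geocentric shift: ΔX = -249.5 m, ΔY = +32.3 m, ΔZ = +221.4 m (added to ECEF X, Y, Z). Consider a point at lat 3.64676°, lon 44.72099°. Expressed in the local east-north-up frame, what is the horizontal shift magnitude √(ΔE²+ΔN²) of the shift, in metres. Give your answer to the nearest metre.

At φ = 3.64676°, λ = 44.72099°: sin φ = 0.063605, cos φ = 0.997975, sin λ = 0.703655, cos λ = 0.710542.
ΔE = −sin λ·ΔX + cos λ·ΔY = −(0.703655)·(-249.5) + (0.710542)·(32.3) = 198.51 m.
ΔN = −sin φ cos λ·ΔX − sin φ sin λ·ΔY + cos φ·ΔZ = −(0.063605)(0.710542)(-249.5) − (0.063605)(0.703655)(32.3) + (0.997975)(221.4) = 230.78 m.
Horizontal magnitude = √(ΔE² + ΔN²) = √(198.51² + 230.78²) = 304.41 m.

304 m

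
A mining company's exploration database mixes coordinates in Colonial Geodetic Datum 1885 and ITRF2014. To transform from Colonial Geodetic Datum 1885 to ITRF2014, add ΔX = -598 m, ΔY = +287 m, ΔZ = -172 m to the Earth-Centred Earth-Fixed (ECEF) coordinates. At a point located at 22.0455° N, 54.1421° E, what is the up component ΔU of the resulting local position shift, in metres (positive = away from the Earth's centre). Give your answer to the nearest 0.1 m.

ΔU = -173.6 m

The local up (radial) axis is (cos φ cos λ, cos φ sin λ, sin φ), giving ΔU = -324.683 + 215.599 − 64.559 = -173.64 m.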